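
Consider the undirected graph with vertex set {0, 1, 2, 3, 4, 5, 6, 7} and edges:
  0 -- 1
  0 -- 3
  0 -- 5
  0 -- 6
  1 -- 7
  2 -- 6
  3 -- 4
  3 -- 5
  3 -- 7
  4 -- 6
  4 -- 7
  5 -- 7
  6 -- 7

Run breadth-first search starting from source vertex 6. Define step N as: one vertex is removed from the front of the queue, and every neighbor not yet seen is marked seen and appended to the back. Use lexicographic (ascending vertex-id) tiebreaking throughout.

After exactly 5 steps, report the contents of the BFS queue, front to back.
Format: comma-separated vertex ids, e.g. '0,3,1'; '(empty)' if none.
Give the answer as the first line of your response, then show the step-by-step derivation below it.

1,3,5

step 1: dequeue 6; queue=[0,2,4,7]; order=6
step 2: dequeue 0; queue=[2,4,7,1,3,5]; order=6,0
step 3: dequeue 2; queue=[4,7,1,3,5]; order=6,0,2
step 4: dequeue 4; queue=[7,1,3,5]; order=6,0,2,4
step 5: dequeue 7; queue=[1,3,5]; order=6,0,2,4,7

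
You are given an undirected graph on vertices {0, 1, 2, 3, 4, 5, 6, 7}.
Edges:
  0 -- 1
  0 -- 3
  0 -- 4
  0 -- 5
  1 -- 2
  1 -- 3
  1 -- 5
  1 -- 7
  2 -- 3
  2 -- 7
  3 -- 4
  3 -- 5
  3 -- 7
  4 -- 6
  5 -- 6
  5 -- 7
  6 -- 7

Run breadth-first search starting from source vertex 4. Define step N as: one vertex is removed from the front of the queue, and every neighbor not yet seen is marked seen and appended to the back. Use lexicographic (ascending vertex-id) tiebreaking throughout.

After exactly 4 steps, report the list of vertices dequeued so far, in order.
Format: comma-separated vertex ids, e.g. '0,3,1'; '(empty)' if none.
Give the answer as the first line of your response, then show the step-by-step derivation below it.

4,0,3,6

step 1: dequeue 4; queue=[0,3,6]; order=4
step 2: dequeue 0; queue=[3,6,1,5]; order=4,0
step 3: dequeue 3; queue=[6,1,5,2,7]; order=4,0,3
step 4: dequeue 6; queue=[1,5,2,7]; order=4,0,3,6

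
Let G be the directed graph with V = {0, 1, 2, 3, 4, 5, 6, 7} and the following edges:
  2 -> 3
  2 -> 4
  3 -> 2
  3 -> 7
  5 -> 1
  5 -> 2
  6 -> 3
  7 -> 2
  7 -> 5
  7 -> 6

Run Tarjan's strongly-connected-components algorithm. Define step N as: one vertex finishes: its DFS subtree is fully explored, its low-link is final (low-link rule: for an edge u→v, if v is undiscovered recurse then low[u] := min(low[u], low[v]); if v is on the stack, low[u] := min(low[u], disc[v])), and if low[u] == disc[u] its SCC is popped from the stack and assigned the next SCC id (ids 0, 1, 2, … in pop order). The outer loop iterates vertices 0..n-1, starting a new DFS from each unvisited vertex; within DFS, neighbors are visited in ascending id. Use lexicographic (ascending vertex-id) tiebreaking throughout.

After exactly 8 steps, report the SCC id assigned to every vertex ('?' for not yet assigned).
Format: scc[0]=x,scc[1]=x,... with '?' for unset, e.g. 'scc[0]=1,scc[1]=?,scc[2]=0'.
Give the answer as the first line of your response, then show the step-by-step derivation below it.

scc[0]=0,scc[1]=1,scc[2]=3,scc[3]=3,scc[4]=2,scc[5]=3,scc[6]=3,scc[7]=3

step 1: low=(low[0]=0,low[1]=?,low[2]=?,low[3]=?,low[4]=?,low[5]=?,low[6]=?,low[7]=?); scc=(scc[0]=0,scc[1]=?,scc[2]=?,scc[3]=?,scc[4]=?,scc[5]=?,scc[6]=?,scc[7]=?)
step 2: low=(low[0]=0,low[1]=1,low[2]=?,low[3]=?,low[4]=?,low[5]=?,low[6]=?,low[7]=?); scc=(scc[0]=0,scc[1]=1,scc[2]=?,scc[3]=?,scc[4]=?,scc[5]=?,scc[6]=?,scc[7]=?)
step 3: low=(low[0]=0,low[1]=1,low[2]=2,low[3]=2,low[4]=?,low[5]=2,low[6]=?,low[7]=2); scc=(scc[0]=0,scc[1]=1,scc[2]=?,scc[3]=?,scc[4]=?,scc[5]=?,scc[6]=?,scc[7]=?)
step 4: low=(low[0]=0,low[1]=1,low[2]=2,low[3]=2,low[4]=?,low[5]=2,low[6]=3,low[7]=2); scc=(scc[0]=0,scc[1]=1,scc[2]=?,scc[3]=?,scc[4]=?,scc[5]=?,scc[6]=?,scc[7]=?)
step 5: low=(low[0]=0,low[1]=1,low[2]=2,low[3]=2,low[4]=?,low[5]=2,low[6]=3,low[7]=2); scc=(scc[0]=0,scc[1]=1,scc[2]=?,scc[3]=?,scc[4]=?,scc[5]=?,scc[6]=?,scc[7]=?)
step 6: low=(low[0]=0,low[1]=1,low[2]=2,low[3]=2,low[4]=?,low[5]=2,low[6]=3,low[7]=2); scc=(scc[0]=0,scc[1]=1,scc[2]=?,scc[3]=?,scc[4]=?,scc[5]=?,scc[6]=?,scc[7]=?)
step 7: low=(low[0]=0,low[1]=1,low[2]=2,low[3]=2,low[4]=7,low[5]=2,low[6]=3,low[7]=2); scc=(scc[0]=0,scc[1]=1,scc[2]=?,scc[3]=?,scc[4]=2,scc[5]=?,scc[6]=?,scc[7]=?)
step 8: low=(low[0]=0,low[1]=1,low[2]=2,low[3]=2,low[4]=7,low[5]=2,low[6]=3,low[7]=2); scc=(scc[0]=0,scc[1]=1,scc[2]=3,scc[3]=3,scc[4]=2,scc[5]=3,scc[6]=3,scc[7]=3)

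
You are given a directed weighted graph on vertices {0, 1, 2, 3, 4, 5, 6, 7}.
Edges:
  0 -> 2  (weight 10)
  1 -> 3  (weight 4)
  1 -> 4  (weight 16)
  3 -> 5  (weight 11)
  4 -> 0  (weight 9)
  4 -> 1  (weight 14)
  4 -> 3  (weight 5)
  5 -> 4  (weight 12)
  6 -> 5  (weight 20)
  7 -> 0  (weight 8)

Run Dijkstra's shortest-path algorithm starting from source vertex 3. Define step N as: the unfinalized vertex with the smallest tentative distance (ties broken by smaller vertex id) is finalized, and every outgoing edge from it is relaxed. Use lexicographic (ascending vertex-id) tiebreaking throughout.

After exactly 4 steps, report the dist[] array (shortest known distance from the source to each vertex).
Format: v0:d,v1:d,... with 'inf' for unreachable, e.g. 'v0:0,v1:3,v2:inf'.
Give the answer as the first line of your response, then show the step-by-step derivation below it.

v0:32,v1:37,v2:42,v3:0,v4:23,v5:11,v6:inf,v7:inf

step 1: dist = v0:inf,v1:inf,v2:inf,v3:0,v4:inf,v5:11,v6:inf,v7:inf
step 2: dist = v0:inf,v1:inf,v2:inf,v3:0,v4:23,v5:11,v6:inf,v7:inf
step 3: dist = v0:32,v1:37,v2:inf,v3:0,v4:23,v5:11,v6:inf,v7:inf
step 4: dist = v0:32,v1:37,v2:42,v3:0,v4:23,v5:11,v6:inf,v7:inf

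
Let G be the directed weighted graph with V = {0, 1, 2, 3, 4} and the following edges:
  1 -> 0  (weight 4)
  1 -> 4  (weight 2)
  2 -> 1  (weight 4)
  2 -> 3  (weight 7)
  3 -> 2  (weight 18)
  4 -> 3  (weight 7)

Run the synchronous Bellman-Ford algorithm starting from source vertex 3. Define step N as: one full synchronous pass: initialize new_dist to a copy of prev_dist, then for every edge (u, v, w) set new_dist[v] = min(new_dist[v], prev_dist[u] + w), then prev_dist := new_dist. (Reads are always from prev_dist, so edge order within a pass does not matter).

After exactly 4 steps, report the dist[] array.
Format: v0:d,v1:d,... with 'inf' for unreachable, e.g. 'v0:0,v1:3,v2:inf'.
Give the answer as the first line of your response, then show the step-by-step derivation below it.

v0:26,v1:22,v2:18,v3:0,v4:24

step 1: dist = v0:inf,v1:inf,v2:18,v3:0,v4:inf
step 2: dist = v0:inf,v1:22,v2:18,v3:0,v4:inf
step 3: dist = v0:26,v1:22,v2:18,v3:0,v4:24
step 4: dist = v0:26,v1:22,v2:18,v3:0,v4:24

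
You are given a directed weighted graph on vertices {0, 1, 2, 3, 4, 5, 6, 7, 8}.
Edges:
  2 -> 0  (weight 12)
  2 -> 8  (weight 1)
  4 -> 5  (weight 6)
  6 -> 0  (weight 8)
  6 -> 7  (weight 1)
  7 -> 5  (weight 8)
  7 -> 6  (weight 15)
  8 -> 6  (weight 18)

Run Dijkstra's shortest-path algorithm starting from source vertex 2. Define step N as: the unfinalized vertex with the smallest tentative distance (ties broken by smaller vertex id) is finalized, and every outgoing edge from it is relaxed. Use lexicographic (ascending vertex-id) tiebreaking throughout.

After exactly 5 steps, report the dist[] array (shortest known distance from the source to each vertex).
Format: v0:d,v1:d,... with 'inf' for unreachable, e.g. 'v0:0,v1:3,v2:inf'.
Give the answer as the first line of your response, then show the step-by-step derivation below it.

v0:12,v1:inf,v2:0,v3:inf,v4:inf,v5:28,v6:19,v7:20,v8:1

step 1: dist = v0:12,v1:inf,v2:0,v3:inf,v4:inf,v5:inf,v6:inf,v7:inf,v8:1
step 2: dist = v0:12,v1:inf,v2:0,v3:inf,v4:inf,v5:inf,v6:19,v7:inf,v8:1
step 3: dist = v0:12,v1:inf,v2:0,v3:inf,v4:inf,v5:inf,v6:19,v7:inf,v8:1
step 4: dist = v0:12,v1:inf,v2:0,v3:inf,v4:inf,v5:inf,v6:19,v7:20,v8:1
step 5: dist = v0:12,v1:inf,v2:0,v3:inf,v4:inf,v5:28,v6:19,v7:20,v8:1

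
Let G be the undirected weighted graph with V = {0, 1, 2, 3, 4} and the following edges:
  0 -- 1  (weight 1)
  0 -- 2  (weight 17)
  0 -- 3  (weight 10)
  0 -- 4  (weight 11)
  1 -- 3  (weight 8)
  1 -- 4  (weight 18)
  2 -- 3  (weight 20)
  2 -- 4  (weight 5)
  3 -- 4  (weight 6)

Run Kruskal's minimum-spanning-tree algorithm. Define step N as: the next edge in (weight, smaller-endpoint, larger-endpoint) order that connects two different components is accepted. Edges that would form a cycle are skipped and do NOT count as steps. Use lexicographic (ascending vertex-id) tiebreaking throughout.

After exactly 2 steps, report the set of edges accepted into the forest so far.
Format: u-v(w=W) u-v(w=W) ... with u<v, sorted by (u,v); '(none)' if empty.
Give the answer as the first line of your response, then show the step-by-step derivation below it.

0-1(w=1) 2-4(w=5)

step 1: add edge 0-1 (w=1); MST = {0-1(w=1)}
step 2: add edge 2-4 (w=5); MST = {0-1(w=1) 2-4(w=5)}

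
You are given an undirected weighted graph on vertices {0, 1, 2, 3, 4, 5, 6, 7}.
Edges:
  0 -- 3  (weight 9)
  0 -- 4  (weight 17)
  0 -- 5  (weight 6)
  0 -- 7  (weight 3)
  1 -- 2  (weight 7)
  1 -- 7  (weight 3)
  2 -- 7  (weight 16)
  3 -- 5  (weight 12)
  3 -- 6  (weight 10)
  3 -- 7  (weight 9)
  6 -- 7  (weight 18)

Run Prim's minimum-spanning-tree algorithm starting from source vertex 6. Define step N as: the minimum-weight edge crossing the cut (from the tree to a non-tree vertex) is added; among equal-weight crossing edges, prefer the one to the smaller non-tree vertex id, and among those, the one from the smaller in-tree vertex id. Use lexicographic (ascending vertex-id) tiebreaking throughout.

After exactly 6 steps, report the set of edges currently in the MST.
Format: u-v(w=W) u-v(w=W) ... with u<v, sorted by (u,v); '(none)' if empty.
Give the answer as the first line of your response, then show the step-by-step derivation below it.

0-3(w=9) 0-5(w=6) 0-7(w=3) 1-2(w=7) 1-7(w=3) 3-6(w=10)

step 1: add edge 3-6 (w=10); MST = {3-6(w=10)}
step 2: add edge 0-3 (w=9); MST = {0-3(w=9) 3-6(w=10)}
step 3: add edge 0-7 (w=3); MST = {0-3(w=9) 0-7(w=3) 3-6(w=10)}
step 4: add edge 1-7 (w=3); MST = {0-3(w=9) 0-7(w=3) 1-7(w=3) 3-6(w=10)}
step 5: add edge 0-5 (w=6); MST = {0-3(w=9) 0-5(w=6) 0-7(w=3) 1-7(w=3) 3-6(w=10)}
step 6: add edge 1-2 (w=7); MST = {0-3(w=9) 0-5(w=6) 0-7(w=3) 1-2(w=7) 1-7(w=3) 3-6(w=10)}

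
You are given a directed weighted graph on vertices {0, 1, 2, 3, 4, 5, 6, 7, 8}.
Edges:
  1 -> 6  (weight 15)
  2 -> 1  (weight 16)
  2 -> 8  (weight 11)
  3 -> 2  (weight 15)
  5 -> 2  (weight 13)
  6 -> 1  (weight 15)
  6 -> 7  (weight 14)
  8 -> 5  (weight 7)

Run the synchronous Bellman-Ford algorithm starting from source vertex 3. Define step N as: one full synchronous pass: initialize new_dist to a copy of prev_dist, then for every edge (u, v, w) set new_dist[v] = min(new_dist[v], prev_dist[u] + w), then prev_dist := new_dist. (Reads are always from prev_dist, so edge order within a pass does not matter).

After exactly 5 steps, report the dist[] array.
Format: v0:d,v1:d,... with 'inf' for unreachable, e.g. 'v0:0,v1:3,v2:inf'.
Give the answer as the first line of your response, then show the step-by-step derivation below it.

v0:inf,v1:31,v2:15,v3:0,v4:inf,v5:33,v6:46,v7:60,v8:26

step 1: dist = v0:inf,v1:inf,v2:15,v3:0,v4:inf,v5:inf,v6:inf,v7:inf,v8:inf
step 2: dist = v0:inf,v1:31,v2:15,v3:0,v4:inf,v5:inf,v6:inf,v7:inf,v8:26
step 3: dist = v0:inf,v1:31,v2:15,v3:0,v4:inf,v5:33,v6:46,v7:inf,v8:26
step 4: dist = v0:inf,v1:31,v2:15,v3:0,v4:inf,v5:33,v6:46,v7:60,v8:26
step 5: dist = v0:inf,v1:31,v2:15,v3:0,v4:inf,v5:33,v6:46,v7:60,v8:26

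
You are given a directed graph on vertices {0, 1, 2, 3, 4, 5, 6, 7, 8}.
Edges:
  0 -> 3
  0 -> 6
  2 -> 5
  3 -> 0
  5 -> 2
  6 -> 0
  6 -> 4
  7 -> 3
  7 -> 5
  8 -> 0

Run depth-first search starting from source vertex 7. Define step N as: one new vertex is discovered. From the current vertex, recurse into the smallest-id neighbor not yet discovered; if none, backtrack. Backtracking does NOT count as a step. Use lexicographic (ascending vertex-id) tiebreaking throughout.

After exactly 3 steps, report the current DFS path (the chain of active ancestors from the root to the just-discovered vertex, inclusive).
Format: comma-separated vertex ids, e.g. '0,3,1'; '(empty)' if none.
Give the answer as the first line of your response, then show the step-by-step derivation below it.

7,3,0

step 1: discover 7; path=7; order=7
step 2: discover 3; path=7>3; order=7,3
step 3: discover 0; path=7>3>0; order=7,3,0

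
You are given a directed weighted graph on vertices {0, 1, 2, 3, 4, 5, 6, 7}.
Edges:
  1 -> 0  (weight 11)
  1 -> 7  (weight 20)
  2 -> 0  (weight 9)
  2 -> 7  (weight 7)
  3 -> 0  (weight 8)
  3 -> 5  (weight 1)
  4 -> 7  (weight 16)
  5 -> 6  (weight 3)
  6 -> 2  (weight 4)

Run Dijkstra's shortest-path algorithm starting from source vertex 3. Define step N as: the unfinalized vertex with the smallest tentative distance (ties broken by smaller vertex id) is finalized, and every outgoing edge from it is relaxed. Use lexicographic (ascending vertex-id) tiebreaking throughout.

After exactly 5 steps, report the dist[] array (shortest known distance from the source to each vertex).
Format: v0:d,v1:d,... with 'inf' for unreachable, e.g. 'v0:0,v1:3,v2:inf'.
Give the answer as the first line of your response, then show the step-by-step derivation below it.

v0:8,v1:inf,v2:8,v3:0,v4:inf,v5:1,v6:4,v7:15

step 1: dist = v0:8,v1:inf,v2:inf,v3:0,v4:inf,v5:1,v6:inf,v7:inf
step 2: dist = v0:8,v1:inf,v2:inf,v3:0,v4:inf,v5:1,v6:4,v7:inf
step 3: dist = v0:8,v1:inf,v2:8,v3:0,v4:inf,v5:1,v6:4,v7:inf
step 4: dist = v0:8,v1:inf,v2:8,v3:0,v4:inf,v5:1,v6:4,v7:inf
step 5: dist = v0:8,v1:inf,v2:8,v3:0,v4:inf,v5:1,v6:4,v7:15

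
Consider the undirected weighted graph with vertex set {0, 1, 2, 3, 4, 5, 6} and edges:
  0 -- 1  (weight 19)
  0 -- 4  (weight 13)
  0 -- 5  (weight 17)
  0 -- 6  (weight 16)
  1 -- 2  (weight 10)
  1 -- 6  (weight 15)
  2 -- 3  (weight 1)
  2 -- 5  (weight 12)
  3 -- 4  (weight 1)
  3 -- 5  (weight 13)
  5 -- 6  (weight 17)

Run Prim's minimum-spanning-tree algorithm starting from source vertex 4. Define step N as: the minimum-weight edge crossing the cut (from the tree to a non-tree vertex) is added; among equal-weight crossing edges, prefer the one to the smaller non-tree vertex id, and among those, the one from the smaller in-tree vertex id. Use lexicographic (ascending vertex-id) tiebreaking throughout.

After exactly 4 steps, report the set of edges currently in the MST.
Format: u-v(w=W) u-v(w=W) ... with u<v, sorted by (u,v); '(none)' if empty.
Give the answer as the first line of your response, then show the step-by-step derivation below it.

1-2(w=10) 2-3(w=1) 2-5(w=12) 3-4(w=1)

step 1: add edge 3-4 (w=1); MST = {3-4(w=1)}
step 2: add edge 2-3 (w=1); MST = {2-3(w=1) 3-4(w=1)}
step 3: add edge 1-2 (w=10); MST = {1-2(w=10) 2-3(w=1) 3-4(w=1)}
step 4: add edge 2-5 (w=12); MST = {1-2(w=10) 2-3(w=1) 2-5(w=12) 3-4(w=1)}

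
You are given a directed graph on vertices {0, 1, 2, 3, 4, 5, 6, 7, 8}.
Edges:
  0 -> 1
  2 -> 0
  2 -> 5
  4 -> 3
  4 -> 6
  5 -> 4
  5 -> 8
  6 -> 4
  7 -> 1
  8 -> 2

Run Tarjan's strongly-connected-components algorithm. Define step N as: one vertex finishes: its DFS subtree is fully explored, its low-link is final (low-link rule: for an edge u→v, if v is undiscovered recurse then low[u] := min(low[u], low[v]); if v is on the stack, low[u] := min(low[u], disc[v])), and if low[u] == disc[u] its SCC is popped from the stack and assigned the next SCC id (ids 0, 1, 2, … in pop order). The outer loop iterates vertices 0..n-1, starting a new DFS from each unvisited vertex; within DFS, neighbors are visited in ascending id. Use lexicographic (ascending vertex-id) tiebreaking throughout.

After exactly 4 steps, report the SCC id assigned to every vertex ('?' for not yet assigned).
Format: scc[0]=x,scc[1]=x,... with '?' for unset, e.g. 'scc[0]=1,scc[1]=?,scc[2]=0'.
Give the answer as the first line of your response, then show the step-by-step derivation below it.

scc[0]=1,scc[1]=0,scc[2]=?,scc[3]=2,scc[4]=?,scc[5]=?,scc[6]=?,scc[7]=?,scc[8]=?

step 1: low=(low[0]=0,low[1]=1,low[2]=?,low[3]=?,low[4]=?,low[5]=?,low[6]=?,low[7]=?,low[8]=?); scc=(scc[0]=?,scc[1]=0,scc[2]=?,scc[3]=?,scc[4]=?,scc[5]=?,scc[6]=?,scc[7]=?,scc[8]=?)
step 2: low=(low[0]=0,low[1]=1,low[2]=?,low[3]=?,low[4]=?,low[5]=?,low[6]=?,low[7]=?,low[8]=?); scc=(scc[0]=1,scc[1]=0,scc[2]=?,scc[3]=?,scc[4]=?,scc[5]=?,scc[6]=?,scc[7]=?,scc[8]=?)
step 3: low=(low[0]=0,low[1]=1,low[2]=2,low[3]=5,low[4]=4,low[5]=3,low[6]=?,low[7]=?,low[8]=?); scc=(scc[0]=1,scc[1]=0,scc[2]=?,scc[3]=2,scc[4]=?,scc[5]=?,scc[6]=?,scc[7]=?,scc[8]=?)
step 4: low=(low[0]=0,low[1]=1,low[2]=2,low[3]=5,low[4]=4,low[5]=3,low[6]=4,low[7]=?,low[8]=?); scc=(scc[0]=1,scc[1]=0,scc[2]=?,scc[3]=2,scc[4]=?,scc[5]=?,scc[6]=?,scc[7]=?,scc[8]=?)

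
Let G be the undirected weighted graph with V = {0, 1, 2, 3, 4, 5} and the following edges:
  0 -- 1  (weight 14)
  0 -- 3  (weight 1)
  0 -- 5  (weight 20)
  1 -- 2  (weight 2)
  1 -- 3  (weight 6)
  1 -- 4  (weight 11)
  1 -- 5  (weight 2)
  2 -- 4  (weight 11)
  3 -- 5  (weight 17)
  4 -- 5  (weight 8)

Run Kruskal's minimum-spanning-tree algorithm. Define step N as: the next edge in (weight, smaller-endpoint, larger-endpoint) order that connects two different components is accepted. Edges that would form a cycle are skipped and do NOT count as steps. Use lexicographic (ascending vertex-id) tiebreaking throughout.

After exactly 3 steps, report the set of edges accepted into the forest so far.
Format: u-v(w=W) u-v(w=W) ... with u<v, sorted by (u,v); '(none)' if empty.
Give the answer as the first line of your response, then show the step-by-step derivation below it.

0-3(w=1) 1-2(w=2) 1-5(w=2)

step 1: add edge 0-3 (w=1); MST = {0-3(w=1)}
step 2: add edge 1-2 (w=2); MST = {0-3(w=1) 1-2(w=2)}
step 3: add edge 1-5 (w=2); MST = {0-3(w=1) 1-2(w=2) 1-5(w=2)}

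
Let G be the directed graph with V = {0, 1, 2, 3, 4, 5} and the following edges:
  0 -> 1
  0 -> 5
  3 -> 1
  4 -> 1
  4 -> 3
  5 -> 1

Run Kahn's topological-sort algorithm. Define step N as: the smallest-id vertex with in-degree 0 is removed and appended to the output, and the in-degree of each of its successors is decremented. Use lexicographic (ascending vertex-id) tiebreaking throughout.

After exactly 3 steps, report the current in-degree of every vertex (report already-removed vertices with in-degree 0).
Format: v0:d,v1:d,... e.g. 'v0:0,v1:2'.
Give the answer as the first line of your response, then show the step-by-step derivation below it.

v0:0,v1:2,v2:0,v3:0,v4:0,v5:0

step 1: output 0; order=[0]; indeg=(0,3,0,1,0,0)
step 2: output 2; order=[0,2]; indeg=(0,3,0,1,0,0)
step 3: output 4; order=[0,2,4]; indeg=(0,2,0,0,0,0)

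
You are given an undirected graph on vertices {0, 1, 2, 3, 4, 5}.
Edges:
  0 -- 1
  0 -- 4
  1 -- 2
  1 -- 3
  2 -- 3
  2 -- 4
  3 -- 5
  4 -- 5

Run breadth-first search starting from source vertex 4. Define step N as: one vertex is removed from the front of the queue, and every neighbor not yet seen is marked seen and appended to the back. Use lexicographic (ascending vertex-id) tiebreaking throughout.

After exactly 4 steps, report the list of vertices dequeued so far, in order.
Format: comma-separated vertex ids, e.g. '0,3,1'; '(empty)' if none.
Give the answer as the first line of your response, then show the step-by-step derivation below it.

4,0,2,5

step 1: dequeue 4; queue=[0,2,5]; order=4
step 2: dequeue 0; queue=[2,5,1]; order=4,0
step 3: dequeue 2; queue=[5,1,3]; order=4,0,2
step 4: dequeue 5; queue=[1,3]; order=4,0,2,5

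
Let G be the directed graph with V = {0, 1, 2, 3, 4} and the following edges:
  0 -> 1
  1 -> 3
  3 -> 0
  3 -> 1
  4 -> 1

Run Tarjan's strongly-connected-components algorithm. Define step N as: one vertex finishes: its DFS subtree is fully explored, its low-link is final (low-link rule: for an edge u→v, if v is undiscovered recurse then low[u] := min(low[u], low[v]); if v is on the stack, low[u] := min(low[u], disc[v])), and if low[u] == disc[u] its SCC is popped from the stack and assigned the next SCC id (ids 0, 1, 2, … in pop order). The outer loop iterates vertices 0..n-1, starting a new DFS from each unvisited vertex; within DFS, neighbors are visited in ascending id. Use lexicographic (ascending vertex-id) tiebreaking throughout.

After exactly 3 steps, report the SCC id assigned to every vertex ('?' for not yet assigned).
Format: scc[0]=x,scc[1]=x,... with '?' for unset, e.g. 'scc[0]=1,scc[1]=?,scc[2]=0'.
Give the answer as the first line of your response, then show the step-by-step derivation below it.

scc[0]=0,scc[1]=0,scc[2]=?,scc[3]=0,scc[4]=?

step 1: low=(low[0]=0,low[1]=1,low[2]=?,low[3]=0,low[4]=?); scc=(scc[0]=?,scc[1]=?,scc[2]=?,scc[3]=?,scc[4]=?)
step 2: low=(low[0]=0,low[1]=0,low[2]=?,low[3]=0,low[4]=?); scc=(scc[0]=?,scc[1]=?,scc[2]=?,scc[3]=?,scc[4]=?)
step 3: low=(low[0]=0,low[1]=0,low[2]=?,low[3]=0,low[4]=?); scc=(scc[0]=0,scc[1]=0,scc[2]=?,scc[3]=0,scc[4]=?)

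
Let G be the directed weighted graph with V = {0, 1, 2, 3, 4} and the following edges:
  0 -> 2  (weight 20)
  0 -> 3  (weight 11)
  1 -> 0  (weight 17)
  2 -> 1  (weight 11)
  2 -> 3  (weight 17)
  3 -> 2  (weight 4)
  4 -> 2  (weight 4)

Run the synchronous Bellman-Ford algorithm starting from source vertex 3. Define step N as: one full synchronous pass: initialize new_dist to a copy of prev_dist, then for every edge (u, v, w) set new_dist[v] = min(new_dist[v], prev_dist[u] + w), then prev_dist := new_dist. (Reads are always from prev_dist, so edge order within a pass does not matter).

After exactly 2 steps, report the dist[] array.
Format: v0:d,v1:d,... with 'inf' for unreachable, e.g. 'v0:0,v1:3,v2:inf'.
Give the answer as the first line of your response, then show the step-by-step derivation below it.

v0:inf,v1:15,v2:4,v3:0,v4:inf

step 1: dist = v0:inf,v1:inf,v2:4,v3:0,v4:inf
step 2: dist = v0:inf,v1:15,v2:4,v3:0,v4:inf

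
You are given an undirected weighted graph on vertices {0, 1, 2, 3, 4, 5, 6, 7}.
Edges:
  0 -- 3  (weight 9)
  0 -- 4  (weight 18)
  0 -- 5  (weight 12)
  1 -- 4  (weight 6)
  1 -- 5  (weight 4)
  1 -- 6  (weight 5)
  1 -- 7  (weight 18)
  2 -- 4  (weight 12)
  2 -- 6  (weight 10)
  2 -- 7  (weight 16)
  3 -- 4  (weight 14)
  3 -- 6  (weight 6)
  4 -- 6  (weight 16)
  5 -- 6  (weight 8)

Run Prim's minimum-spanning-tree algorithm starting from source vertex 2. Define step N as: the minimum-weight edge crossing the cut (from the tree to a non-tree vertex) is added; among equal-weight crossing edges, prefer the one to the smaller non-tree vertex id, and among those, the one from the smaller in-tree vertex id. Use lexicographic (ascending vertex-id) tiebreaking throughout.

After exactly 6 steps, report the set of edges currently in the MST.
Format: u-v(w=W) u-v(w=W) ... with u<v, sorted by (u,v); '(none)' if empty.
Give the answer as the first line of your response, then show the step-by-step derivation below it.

0-3(w=9) 1-4(w=6) 1-5(w=4) 1-6(w=5) 2-6(w=10) 3-6(w=6)

step 1: add edge 2-6 (w=10); MST = {2-6(w=10)}
step 2: add edge 1-6 (w=5); MST = {1-6(w=5) 2-6(w=10)}
step 3: add edge 1-5 (w=4); MST = {1-5(w=4) 1-6(w=5) 2-6(w=10)}
step 4: add edge 3-6 (w=6); MST = {1-5(w=4) 1-6(w=5) 2-6(w=10) 3-6(w=6)}
step 5: add edge 1-4 (w=6); MST = {1-4(w=6) 1-5(w=4) 1-6(w=5) 2-6(w=10) 3-6(w=6)}
step 6: add edge 0-3 (w=9); MST = {0-3(w=9) 1-4(w=6) 1-5(w=4) 1-6(w=5) 2-6(w=10) 3-6(w=6)}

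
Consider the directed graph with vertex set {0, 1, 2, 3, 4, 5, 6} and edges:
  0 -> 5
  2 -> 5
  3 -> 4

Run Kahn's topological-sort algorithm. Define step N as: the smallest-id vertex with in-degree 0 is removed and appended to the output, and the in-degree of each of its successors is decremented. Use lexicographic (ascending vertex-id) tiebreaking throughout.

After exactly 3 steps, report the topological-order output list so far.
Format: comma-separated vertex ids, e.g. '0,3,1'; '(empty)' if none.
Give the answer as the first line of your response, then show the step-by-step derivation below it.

0,1,2

step 1: output 0; order=[0]; indeg=(0,0,0,0,1,1,0)
step 2: output 1; order=[0,1]; indeg=(0,0,0,0,1,1,0)
step 3: output 2; order=[0,1,2]; indeg=(0,0,0,0,1,0,0)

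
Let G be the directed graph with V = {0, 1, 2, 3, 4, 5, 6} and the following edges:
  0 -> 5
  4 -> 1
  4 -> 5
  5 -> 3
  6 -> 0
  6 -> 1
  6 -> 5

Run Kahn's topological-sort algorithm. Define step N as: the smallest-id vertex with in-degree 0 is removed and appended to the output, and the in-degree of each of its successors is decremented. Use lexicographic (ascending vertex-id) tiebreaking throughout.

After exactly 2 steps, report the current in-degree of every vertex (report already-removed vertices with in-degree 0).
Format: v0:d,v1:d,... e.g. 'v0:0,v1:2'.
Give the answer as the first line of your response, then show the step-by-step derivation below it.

v0:1,v1:1,v2:0,v3:1,v4:0,v5:2,v6:0

step 1: output 2; order=[2]; indeg=(1,2,0,1,0,3,0)
step 2: output 4; order=[2,4]; indeg=(1,1,0,1,0,2,0)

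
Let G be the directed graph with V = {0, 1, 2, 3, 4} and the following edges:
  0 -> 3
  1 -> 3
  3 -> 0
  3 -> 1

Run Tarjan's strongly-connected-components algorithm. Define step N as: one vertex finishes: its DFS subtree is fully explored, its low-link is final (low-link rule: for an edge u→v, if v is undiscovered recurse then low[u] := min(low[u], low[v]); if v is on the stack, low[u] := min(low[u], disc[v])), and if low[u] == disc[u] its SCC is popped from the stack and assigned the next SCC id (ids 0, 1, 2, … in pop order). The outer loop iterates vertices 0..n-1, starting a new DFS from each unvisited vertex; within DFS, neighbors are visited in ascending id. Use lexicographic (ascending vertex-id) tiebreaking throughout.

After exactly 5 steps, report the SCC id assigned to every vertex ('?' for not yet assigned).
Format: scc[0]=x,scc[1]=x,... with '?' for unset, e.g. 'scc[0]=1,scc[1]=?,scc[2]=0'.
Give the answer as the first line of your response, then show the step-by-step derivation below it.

scc[0]=0,scc[1]=0,scc[2]=1,scc[3]=0,scc[4]=2

step 1: low=(low[0]=0,low[1]=1,low[2]=?,low[3]=0,low[4]=?); scc=(scc[0]=?,scc[1]=?,scc[2]=?,scc[3]=?,scc[4]=?)
step 2: low=(low[0]=0,low[1]=1,low[2]=?,low[3]=0,low[4]=?); scc=(scc[0]=?,scc[1]=?,scc[2]=?,scc[3]=?,scc[4]=?)
step 3: low=(low[0]=0,low[1]=1,low[2]=?,low[3]=0,low[4]=?); scc=(scc[0]=0,scc[1]=0,scc[2]=?,scc[3]=0,scc[4]=?)
step 4: low=(low[0]=0,low[1]=1,low[2]=3,low[3]=0,low[4]=?); scc=(scc[0]=0,scc[1]=0,scc[2]=1,scc[3]=0,scc[4]=?)
step 5: low=(low[0]=0,low[1]=1,low[2]=3,low[3]=0,low[4]=4); scc=(scc[0]=0,scc[1]=0,scc[2]=1,scc[3]=0,scc[4]=2)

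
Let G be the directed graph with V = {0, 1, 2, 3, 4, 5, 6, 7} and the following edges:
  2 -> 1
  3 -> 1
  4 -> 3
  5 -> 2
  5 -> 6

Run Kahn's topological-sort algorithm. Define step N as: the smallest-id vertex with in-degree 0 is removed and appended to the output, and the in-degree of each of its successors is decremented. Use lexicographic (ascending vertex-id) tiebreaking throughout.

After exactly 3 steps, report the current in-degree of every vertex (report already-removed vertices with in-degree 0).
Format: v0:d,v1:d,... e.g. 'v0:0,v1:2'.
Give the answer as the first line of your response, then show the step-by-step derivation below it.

v0:0,v1:1,v2:1,v3:0,v4:0,v5:0,v6:1,v7:0

step 1: output 0; order=[0]; indeg=(0,2,1,1,0,0,1,0)
step 2: output 4; order=[0,4]; indeg=(0,2,1,0,0,0,1,0)
step 3: output 3; order=[0,4,3]; indeg=(0,1,1,0,0,0,1,0)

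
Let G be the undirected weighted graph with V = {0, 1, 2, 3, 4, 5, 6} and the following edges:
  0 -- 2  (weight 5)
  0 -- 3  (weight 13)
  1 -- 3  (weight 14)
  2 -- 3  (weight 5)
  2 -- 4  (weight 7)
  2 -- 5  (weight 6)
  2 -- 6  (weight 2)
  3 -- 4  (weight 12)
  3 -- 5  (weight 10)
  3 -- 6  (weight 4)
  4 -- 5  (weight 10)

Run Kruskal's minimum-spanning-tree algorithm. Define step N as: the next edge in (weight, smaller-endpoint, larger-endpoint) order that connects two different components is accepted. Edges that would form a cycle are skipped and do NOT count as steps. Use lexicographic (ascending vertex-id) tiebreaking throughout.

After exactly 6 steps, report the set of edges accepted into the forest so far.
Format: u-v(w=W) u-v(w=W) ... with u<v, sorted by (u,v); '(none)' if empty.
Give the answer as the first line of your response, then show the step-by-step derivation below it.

0-2(w=5) 1-3(w=14) 2-4(w=7) 2-5(w=6) 2-6(w=2) 3-6(w=4)

step 1: add edge 2-6 (w=2); MST = {2-6(w=2)}
step 2: add edge 3-6 (w=4); MST = {2-6(w=2) 3-6(w=4)}
step 3: add edge 0-2 (w=5); MST = {0-2(w=5) 2-6(w=2) 3-6(w=4)}
step 4: add edge 2-5 (w=6); MST = {0-2(w=5) 2-5(w=6) 2-6(w=2) 3-6(w=4)}
step 5: add edge 2-4 (w=7); MST = {0-2(w=5) 2-4(w=7) 2-5(w=6) 2-6(w=2) 3-6(w=4)}
step 6: add edge 1-3 (w=14); MST = {0-2(w=5) 1-3(w=14) 2-4(w=7) 2-5(w=6) 2-6(w=2) 3-6(w=4)}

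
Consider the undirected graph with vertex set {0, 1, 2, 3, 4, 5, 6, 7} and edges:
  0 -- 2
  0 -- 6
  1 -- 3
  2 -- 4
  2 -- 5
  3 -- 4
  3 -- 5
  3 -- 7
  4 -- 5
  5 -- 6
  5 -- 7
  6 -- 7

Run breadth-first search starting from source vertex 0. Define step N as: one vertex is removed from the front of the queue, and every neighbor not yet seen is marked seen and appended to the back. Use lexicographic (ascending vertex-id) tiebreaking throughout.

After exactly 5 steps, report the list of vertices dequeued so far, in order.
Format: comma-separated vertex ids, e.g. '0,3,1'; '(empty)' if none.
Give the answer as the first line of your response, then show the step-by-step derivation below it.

0,2,6,4,5

step 1: dequeue 0; queue=[2,6]; order=0
step 2: dequeue 2; queue=[6,4,5]; order=0,2
step 3: dequeue 6; queue=[4,5,7]; order=0,2,6
step 4: dequeue 4; queue=[5,7,3]; order=0,2,6,4
step 5: dequeue 5; queue=[7,3]; order=0,2,6,4,5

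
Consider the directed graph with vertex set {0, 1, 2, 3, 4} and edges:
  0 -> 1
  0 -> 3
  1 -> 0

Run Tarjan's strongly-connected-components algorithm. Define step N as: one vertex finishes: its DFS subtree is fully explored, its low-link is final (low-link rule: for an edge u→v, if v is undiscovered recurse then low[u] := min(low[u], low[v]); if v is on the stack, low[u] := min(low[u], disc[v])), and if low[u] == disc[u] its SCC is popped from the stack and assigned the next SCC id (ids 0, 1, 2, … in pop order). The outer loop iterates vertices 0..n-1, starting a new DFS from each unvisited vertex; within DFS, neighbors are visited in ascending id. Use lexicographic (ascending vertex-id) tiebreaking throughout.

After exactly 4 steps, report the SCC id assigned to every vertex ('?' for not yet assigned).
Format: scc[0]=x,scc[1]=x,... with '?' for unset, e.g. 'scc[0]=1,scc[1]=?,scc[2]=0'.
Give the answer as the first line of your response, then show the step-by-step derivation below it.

scc[0]=1,scc[1]=1,scc[2]=2,scc[3]=0,scc[4]=?

step 1: low=(low[0]=0,low[1]=0,low[2]=?,low[3]=?,low[4]=?); scc=(scc[0]=?,scc[1]=?,scc[2]=?,scc[3]=?,scc[4]=?)
step 2: low=(low[0]=0,low[1]=0,low[2]=?,low[3]=2,low[4]=?); scc=(scc[0]=?,scc[1]=?,scc[2]=?,scc[3]=0,scc[4]=?)
step 3: low=(low[0]=0,low[1]=0,low[2]=?,low[3]=2,low[4]=?); scc=(scc[0]=1,scc[1]=1,scc[2]=?,scc[3]=0,scc[4]=?)
step 4: low=(low[0]=0,low[1]=0,low[2]=3,low[3]=2,low[4]=?); scc=(scc[0]=1,scc[1]=1,scc[2]=2,scc[3]=0,scc[4]=?)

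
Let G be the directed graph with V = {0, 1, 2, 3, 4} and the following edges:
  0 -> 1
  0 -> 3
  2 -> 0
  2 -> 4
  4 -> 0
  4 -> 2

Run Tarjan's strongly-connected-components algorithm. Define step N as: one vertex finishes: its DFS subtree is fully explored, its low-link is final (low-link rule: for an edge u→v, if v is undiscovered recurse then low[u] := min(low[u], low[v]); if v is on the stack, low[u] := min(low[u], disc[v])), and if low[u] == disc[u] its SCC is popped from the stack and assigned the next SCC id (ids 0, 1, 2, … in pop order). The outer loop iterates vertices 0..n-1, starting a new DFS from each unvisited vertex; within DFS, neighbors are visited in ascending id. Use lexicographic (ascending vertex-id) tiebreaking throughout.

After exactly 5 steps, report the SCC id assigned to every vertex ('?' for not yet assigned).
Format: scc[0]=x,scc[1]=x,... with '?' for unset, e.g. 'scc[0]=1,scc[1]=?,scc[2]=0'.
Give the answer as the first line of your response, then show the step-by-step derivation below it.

scc[0]=2,scc[1]=0,scc[2]=3,scc[3]=1,scc[4]=3

step 1: low=(low[0]=0,low[1]=1,low[2]=?,low[3]=?,low[4]=?); scc=(scc[0]=?,scc[1]=0,scc[2]=?,scc[3]=?,scc[4]=?)
step 2: low=(low[0]=0,low[1]=1,low[2]=?,low[3]=2,low[4]=?); scc=(scc[0]=?,scc[1]=0,scc[2]=?,scc[3]=1,scc[4]=?)
step 3: low=(low[0]=0,low[1]=1,low[2]=?,low[3]=2,low[4]=?); scc=(scc[0]=2,scc[1]=0,scc[2]=?,scc[3]=1,scc[4]=?)
step 4: low=(low[0]=0,low[1]=1,low[2]=3,low[3]=2,low[4]=3); scc=(scc[0]=2,scc[1]=0,scc[2]=?,scc[3]=1,scc[4]=?)
step 5: low=(low[0]=0,low[1]=1,low[2]=3,low[3]=2,low[4]=3); scc=(scc[0]=2,scc[1]=0,scc[2]=3,scc[3]=1,scc[4]=3)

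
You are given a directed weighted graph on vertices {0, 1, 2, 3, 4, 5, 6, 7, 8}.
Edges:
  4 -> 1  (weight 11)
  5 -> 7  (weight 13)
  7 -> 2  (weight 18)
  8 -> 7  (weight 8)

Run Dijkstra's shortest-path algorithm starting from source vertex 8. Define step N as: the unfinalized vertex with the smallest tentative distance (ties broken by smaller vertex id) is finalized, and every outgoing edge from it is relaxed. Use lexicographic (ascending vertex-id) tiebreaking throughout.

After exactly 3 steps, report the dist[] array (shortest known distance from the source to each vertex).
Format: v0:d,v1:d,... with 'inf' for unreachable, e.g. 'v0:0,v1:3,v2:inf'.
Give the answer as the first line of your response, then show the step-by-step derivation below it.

v0:inf,v1:inf,v2:26,v3:inf,v4:inf,v5:inf,v6:inf,v7:8,v8:0

step 1: dist = v0:inf,v1:inf,v2:inf,v3:inf,v4:inf,v5:inf,v6:inf,v7:8,v8:0
step 2: dist = v0:inf,v1:inf,v2:26,v3:inf,v4:inf,v5:inf,v6:inf,v7:8,v8:0
step 3: dist = v0:inf,v1:inf,v2:26,v3:inf,v4:inf,v5:inf,v6:inf,v7:8,v8:0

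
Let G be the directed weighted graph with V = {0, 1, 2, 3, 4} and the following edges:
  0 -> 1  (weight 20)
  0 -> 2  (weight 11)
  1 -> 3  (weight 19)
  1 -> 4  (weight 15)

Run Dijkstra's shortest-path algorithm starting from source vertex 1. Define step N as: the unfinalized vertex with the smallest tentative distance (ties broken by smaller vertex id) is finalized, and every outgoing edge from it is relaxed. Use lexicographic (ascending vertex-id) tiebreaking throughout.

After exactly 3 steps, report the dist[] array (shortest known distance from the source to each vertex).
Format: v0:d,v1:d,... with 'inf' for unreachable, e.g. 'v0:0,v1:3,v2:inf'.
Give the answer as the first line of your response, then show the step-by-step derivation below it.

v0:inf,v1:0,v2:inf,v3:19,v4:15

step 1: dist = v0:inf,v1:0,v2:inf,v3:19,v4:15
step 2: dist = v0:inf,v1:0,v2:inf,v3:19,v4:15
step 3: dist = v0:inf,v1:0,v2:inf,v3:19,v4:15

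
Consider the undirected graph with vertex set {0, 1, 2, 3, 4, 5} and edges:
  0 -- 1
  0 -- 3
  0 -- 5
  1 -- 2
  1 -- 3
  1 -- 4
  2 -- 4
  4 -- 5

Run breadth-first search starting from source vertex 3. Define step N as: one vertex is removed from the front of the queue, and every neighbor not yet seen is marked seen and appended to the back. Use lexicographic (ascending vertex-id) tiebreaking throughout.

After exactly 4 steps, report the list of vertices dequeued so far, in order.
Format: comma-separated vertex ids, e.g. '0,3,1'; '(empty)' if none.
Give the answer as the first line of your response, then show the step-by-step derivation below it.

3,0,1,5

step 1: dequeue 3; queue=[0,1]; order=3
step 2: dequeue 0; queue=[1,5]; order=3,0
step 3: dequeue 1; queue=[5,2,4]; order=3,0,1
step 4: dequeue 5; queue=[2,4]; order=3,0,1,5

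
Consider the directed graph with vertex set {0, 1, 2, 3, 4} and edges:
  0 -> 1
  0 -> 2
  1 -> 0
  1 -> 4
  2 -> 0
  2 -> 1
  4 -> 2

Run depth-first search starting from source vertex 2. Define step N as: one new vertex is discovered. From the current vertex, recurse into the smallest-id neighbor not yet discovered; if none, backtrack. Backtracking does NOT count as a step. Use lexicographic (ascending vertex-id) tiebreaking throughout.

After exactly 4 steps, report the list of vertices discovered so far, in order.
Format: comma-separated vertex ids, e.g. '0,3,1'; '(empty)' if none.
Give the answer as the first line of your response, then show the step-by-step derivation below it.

2,0,1,4

step 1: discover 2; path=2; order=2
step 2: discover 0; path=2>0; order=2,0
step 3: discover 1; path=2>0>1; order=2,0,1
step 4: discover 4; path=2>0>1>4; order=2,0,1,4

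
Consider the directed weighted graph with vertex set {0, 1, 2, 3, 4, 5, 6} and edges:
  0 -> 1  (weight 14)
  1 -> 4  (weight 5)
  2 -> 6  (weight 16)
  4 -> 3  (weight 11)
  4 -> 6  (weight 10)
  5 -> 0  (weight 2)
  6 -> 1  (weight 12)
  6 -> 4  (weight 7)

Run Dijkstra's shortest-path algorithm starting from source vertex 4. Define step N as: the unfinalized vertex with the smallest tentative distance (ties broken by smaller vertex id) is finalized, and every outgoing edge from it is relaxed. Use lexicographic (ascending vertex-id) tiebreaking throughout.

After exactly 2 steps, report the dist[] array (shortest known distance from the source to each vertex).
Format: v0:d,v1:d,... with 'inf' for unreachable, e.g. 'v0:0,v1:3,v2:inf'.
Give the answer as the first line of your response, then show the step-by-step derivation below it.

v0:inf,v1:22,v2:inf,v3:11,v4:0,v5:inf,v6:10

step 1: dist = v0:inf,v1:inf,v2:inf,v3:11,v4:0,v5:inf,v6:10
step 2: dist = v0:inf,v1:22,v2:inf,v3:11,v4:0,v5:inf,v6:10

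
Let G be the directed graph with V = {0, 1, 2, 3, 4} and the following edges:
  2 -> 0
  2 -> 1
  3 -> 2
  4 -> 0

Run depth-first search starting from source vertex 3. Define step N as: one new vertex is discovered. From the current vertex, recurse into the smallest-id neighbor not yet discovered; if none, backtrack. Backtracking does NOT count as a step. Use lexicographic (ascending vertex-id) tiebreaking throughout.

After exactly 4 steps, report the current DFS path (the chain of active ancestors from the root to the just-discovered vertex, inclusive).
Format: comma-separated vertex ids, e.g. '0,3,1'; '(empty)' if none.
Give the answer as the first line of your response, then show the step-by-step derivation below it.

3,2,1

step 1: discover 3; path=3; order=3
step 2: discover 2; path=3>2; order=3,2
step 3: discover 0; path=3>2>0; order=3,2,0
step 4: discover 1; path=3>2>1; order=3,2,0,1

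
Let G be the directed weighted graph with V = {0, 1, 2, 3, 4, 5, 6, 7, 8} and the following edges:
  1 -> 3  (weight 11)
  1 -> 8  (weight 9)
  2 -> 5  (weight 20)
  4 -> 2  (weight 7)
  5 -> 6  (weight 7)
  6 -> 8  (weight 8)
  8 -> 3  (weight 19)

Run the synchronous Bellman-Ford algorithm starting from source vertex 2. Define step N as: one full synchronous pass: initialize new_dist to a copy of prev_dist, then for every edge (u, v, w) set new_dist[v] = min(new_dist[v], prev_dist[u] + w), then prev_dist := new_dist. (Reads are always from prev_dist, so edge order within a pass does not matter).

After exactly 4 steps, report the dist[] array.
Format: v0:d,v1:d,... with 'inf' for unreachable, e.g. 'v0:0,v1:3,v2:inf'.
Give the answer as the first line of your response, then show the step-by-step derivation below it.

v0:inf,v1:inf,v2:0,v3:54,v4:inf,v5:20,v6:27,v7:inf,v8:35

step 1: dist = v0:inf,v1:inf,v2:0,v3:inf,v4:inf,v5:20,v6:inf,v7:inf,v8:inf
step 2: dist = v0:inf,v1:inf,v2:0,v3:inf,v4:inf,v5:20,v6:27,v7:inf,v8:inf
step 3: dist = v0:inf,v1:inf,v2:0,v3:inf,v4:inf,v5:20,v6:27,v7:inf,v8:35
step 4: dist = v0:inf,v1:inf,v2:0,v3:54,v4:inf,v5:20,v6:27,v7:inf,v8:35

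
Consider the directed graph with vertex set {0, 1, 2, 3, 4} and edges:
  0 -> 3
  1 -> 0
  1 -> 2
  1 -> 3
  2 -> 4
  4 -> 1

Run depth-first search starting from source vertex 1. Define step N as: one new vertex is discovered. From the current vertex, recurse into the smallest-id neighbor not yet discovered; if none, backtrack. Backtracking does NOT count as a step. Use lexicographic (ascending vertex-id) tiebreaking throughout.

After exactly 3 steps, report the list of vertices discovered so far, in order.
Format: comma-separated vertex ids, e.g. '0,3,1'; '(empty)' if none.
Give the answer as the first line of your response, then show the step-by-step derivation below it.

1,0,3

step 1: discover 1; path=1; order=1
step 2: discover 0; path=1>0; order=1,0
step 3: discover 3; path=1>0>3; order=1,0,3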